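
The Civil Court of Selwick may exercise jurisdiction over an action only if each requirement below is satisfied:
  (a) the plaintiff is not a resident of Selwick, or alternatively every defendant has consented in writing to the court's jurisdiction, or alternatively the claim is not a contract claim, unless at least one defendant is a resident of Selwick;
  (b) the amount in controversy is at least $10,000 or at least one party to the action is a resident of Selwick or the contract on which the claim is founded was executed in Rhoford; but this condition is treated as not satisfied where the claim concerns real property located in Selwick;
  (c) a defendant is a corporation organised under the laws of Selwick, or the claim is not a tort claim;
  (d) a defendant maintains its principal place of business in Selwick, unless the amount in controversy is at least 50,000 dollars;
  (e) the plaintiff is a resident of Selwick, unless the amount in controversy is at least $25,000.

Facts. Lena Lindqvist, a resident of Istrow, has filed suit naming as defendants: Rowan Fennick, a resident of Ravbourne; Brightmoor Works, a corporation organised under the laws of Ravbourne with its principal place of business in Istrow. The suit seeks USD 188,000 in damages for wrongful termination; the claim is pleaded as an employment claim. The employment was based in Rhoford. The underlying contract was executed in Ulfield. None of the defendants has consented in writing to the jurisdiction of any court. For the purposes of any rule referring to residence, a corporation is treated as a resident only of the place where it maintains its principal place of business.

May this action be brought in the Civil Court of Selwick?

Yes

The Civil Court of Selwick:
  (a) The plaintiff resides in Istrow, which is not Selwick — that alternative is enough. Condition met.
  (b) The amount in controversy is 188,000 dollars, which meets the USD 10,000 floor, so this disjunct is met. The exception is not triggered, since the claim does not concern real property. Condition met.
  (c) The claim is an employment claim, not a tort claim — that alternative is enough. Met.
  (d) The corporate defendant(s) have their principal place of business in Istrow, not Selwick. The proviso rescues it, though: the amount in controversy is USD 188,000, which meets the $50,000 floor. Condition met.
  (e) The plaintiff resides in Istrow, not Selwick. However, the amount in controversy is 188,000 dollars, which meets the USD 25,000 floor, so the 'unless' proviso supplies this condition. Met.
  → All conditions met; jurisdiction exists.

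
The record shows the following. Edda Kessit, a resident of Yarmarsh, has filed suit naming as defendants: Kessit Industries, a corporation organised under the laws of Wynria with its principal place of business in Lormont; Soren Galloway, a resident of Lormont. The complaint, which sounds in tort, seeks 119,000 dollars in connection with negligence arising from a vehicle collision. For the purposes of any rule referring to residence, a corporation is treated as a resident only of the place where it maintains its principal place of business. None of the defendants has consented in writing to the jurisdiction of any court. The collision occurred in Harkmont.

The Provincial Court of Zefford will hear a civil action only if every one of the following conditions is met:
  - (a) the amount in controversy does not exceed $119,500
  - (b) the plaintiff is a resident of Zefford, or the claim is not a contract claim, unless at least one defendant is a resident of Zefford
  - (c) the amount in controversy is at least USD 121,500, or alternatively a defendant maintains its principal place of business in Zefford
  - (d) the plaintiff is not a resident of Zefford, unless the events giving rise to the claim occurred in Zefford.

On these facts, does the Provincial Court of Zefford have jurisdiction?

No

The Provincial Court of Zefford:
  (a) The amount in controversy is 119,000 dollars, within the $119,500 ceiling. Met.
  (b) The claim is a tort claim, not a contract claim, which satisfies one of the alternatives. Met.
  (c) The amount in controversy is 119,000 dollars, below the $121,500 floor; the corporate defendant(s) have their principal place of business in Lormont, not Zefford — none of the alternatives is met. Not met.
  (d) The plaintiff resides in Yarmarsh, which is not Zefford. Condition met.
  → No jurisdiction.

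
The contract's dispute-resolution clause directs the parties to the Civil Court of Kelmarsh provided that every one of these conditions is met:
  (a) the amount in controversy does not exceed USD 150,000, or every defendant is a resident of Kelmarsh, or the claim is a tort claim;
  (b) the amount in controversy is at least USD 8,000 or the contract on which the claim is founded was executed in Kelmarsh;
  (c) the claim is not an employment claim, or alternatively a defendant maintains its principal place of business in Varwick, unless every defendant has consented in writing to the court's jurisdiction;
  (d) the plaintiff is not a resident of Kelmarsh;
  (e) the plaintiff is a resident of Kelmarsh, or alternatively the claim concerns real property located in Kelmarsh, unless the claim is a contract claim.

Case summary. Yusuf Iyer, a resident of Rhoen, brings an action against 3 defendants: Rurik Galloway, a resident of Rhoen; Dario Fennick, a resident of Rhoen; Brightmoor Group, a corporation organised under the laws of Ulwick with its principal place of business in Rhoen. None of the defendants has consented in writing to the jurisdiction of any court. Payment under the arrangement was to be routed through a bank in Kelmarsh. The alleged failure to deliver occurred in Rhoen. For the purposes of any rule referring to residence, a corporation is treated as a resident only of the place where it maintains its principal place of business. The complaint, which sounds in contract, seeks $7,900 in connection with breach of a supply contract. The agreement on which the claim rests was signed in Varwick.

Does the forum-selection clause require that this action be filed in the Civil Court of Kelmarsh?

The Civil Court of Kelmarsh:
  (a) The amount in controversy is $7,900, within the $150,000 ceiling — that alternative is enough. Satisfied.
  (b) The amount in controversy is 7,900 dollars, below the 8,000 dollars floor; the contract was executed in Varwick, not Kelmarsh — no alternative holds. Not met.
  (c) The claim is a contract claim, not an employment claim — that alternative is enough. Met.
  (d) The plaintiff resides in Rhoen, which is not Kelmarsh. Condition met.
  (e) The plaintiff resides in Rhoen, not Kelmarsh; the claim does not concern real property — none of the alternatives is met. However, the claim is a contract claim, so the 'unless' proviso supplies this condition. Met.
  → Forum clause is not triggered.

No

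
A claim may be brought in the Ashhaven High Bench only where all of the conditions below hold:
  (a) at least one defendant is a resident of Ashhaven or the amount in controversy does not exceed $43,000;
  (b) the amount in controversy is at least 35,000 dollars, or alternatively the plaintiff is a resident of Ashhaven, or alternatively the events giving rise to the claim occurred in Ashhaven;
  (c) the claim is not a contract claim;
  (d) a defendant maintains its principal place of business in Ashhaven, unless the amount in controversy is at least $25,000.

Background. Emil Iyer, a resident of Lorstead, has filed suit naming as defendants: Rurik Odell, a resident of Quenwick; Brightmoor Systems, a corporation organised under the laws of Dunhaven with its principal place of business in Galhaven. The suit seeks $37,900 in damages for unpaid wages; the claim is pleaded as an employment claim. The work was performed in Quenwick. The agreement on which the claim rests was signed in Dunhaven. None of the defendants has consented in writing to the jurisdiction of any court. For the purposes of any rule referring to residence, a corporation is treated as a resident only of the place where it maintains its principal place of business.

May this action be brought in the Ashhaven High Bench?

Yes

The Ashhaven High Bench:
  (a) The amount in controversy is USD 37,900, within the USD 43,000 ceiling — that alternative is enough. Met.
  (b) The amount in controversy is USD 37,900, which meets the $35,000 floor, which satisfies one of the alternatives. Met.
  (c) The claim is an employment claim, not a contract claim. Satisfied.
  (d) The corporate defendant(s) have their principal place of business in Galhaven, not Ashhaven. However, the amount in controversy is USD 37,900, which meets the USD 25,000 floor, so the 'unless' proviso supplies this condition. Met.
  → The court has jurisdiction.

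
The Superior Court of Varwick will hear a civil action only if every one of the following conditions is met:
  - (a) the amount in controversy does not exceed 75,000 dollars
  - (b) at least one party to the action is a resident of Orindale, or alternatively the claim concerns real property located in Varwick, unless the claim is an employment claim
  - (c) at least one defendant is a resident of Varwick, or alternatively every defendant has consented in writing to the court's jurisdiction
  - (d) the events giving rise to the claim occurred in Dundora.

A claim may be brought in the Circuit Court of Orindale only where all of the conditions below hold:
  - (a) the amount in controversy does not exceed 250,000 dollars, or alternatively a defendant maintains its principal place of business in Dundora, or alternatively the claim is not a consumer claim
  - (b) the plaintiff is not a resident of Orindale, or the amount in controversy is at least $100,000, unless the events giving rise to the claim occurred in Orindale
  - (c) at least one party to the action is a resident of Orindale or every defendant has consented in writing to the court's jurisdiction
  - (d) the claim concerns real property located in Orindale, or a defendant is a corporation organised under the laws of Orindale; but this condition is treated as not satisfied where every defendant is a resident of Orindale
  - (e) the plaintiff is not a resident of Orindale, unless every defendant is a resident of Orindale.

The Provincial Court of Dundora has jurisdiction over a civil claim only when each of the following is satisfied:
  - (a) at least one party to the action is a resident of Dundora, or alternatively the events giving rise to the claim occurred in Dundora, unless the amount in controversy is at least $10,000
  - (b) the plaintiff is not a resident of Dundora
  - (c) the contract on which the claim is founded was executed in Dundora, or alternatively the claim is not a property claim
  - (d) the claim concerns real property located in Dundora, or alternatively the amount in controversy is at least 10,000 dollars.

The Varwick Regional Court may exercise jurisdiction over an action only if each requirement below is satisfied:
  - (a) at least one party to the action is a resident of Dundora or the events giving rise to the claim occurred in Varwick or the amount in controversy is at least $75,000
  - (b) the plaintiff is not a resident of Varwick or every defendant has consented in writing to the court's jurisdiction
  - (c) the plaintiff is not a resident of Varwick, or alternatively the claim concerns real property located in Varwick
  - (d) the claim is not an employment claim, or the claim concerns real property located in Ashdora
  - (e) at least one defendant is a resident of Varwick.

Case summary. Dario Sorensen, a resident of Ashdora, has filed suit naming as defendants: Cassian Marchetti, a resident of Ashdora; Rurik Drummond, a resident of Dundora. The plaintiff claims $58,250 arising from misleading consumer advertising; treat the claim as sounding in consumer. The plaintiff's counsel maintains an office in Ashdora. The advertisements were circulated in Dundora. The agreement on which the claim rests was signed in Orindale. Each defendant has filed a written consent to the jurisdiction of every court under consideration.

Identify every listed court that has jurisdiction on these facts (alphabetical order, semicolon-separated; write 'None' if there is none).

The Superior Court of Varwick:
  (a) The amount in controversy is $58,250, within the $75,000 ceiling. Condition met.
  (b) No party resides in Orindale; the claim does not concern real property — every alternative fails. And the claim is a consumer claim, not an employment claim, so the proviso does not save it. Not satisfied.
  (c) Every defendant has filed written consent, which satisfies one of the alternatives. Met.
  (d) The operative events occurred in Dundora. Met.
  → At least one condition fails; no jurisdiction.
The Circuit Court of Orindale:
  (a) The amount in controversy is $58,250, within the USD 250,000 ceiling — that alternative is enough. Met.
  (b) The plaintiff resides in Ashdora, which is not Orindale — that alternative is enough. Satisfied.
  (c) Every defendant has filed written consent — that alternative is enough. Met.
  (d) The claim does not concern real property; no defendant is a corporation — every alternative fails. Not satisfied.
  (e) The plaintiff resides in Ashdora, which is not Orindale. Met.
  → At least one condition fails; no jurisdiction.
The Provincial Court of Dundora:
  (a) Rurik Drummond resides in Dundora — that alternative is enough. Met.
  (b) The plaintiff resides in Ashdora, which is not Dundora. Condition met.
  (c) The claim is a consumer claim, not a property claim, so this disjunct is met. Satisfied.
  (d) The amount in controversy is $58,250, which meets the USD 10,000 floor — that alternative is enough. Condition met.
  → All conditions met; jurisdiction exists.
The Varwick Regional Court:
  (a) Rurik Drummond resides in Dundora, which satisfies one of the alternatives. Satisfied.
  (b) The plaintiff resides in Ashdora, which is not Varwick — that alternative is enough. Met.
  (c) The plaintiff resides in Ashdora, which is not Varwick, so one alternative holds. Condition met.
  (d) The claim is a consumer claim, not an employment claim — that alternative is enough. Satisfied.
  (e) No defendant resides in Varwick (they reside in Ashdora, Dundora). Not met.
  → At least one condition fails; no jurisdiction.

the Provincial Court of Dundora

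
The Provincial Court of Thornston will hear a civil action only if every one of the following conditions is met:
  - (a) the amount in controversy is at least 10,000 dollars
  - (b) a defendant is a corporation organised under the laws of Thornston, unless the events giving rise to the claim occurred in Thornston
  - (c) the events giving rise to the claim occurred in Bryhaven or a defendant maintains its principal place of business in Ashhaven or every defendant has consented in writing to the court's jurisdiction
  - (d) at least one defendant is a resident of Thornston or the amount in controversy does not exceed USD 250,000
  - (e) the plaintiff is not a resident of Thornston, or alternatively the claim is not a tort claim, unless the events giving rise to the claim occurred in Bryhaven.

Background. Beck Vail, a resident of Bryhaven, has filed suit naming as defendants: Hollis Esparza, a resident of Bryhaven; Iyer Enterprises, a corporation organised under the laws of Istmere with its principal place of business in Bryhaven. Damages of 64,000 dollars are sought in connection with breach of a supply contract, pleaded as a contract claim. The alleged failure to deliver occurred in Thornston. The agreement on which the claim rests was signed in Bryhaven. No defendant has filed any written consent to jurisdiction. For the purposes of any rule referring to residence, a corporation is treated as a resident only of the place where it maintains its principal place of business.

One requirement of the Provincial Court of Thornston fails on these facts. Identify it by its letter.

The Provincial Court of Thornston:
  (a) The amount in controversy is 64,000 dollars, which meets the USD 10,000 floor. Met.
  (b) The corporate defendant(s) are organised in Istmere, not Thornston. However, the operative events occurred in Thornston, so the 'unless' proviso supplies this condition. Met.
  (c) The operative events occurred in Thornston, not Bryhaven; the corporate defendant(s) have their principal place of business in Bryhaven, not Ashhaven; no such written consent has been filed — none of the alternatives is met. Not met.
  (d) The amount in controversy is USD 64,000, within the 250,000 dollars ceiling — that alternative is enough. Met.
  (e) The plaintiff resides in Bryhaven, which is not Thornston, so one alternative holds. Condition met.
Only condition (c) fails.

(c)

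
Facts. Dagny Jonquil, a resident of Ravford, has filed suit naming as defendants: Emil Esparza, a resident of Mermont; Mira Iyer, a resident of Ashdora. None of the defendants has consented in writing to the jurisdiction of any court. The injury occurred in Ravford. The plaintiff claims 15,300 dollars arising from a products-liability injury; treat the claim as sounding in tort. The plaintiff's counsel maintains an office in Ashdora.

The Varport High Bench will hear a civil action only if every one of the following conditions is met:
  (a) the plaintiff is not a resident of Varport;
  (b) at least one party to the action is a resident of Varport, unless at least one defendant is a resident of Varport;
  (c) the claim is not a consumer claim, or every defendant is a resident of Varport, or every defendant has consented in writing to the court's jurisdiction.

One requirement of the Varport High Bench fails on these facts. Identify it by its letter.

(b)

The Varport High Bench:
  (a) The plaintiff resides in Ravford, which is not Varport. Satisfied.
  (b) No party resides in Varport. Nor does the 'unless' clause help: no defendant resides in Varport (they reside in Mermont, Ashdora). Fails.
  (c) The claim is a tort claim, not a consumer claim, so this disjunct is met. Satisfied.
Only condition (b) fails.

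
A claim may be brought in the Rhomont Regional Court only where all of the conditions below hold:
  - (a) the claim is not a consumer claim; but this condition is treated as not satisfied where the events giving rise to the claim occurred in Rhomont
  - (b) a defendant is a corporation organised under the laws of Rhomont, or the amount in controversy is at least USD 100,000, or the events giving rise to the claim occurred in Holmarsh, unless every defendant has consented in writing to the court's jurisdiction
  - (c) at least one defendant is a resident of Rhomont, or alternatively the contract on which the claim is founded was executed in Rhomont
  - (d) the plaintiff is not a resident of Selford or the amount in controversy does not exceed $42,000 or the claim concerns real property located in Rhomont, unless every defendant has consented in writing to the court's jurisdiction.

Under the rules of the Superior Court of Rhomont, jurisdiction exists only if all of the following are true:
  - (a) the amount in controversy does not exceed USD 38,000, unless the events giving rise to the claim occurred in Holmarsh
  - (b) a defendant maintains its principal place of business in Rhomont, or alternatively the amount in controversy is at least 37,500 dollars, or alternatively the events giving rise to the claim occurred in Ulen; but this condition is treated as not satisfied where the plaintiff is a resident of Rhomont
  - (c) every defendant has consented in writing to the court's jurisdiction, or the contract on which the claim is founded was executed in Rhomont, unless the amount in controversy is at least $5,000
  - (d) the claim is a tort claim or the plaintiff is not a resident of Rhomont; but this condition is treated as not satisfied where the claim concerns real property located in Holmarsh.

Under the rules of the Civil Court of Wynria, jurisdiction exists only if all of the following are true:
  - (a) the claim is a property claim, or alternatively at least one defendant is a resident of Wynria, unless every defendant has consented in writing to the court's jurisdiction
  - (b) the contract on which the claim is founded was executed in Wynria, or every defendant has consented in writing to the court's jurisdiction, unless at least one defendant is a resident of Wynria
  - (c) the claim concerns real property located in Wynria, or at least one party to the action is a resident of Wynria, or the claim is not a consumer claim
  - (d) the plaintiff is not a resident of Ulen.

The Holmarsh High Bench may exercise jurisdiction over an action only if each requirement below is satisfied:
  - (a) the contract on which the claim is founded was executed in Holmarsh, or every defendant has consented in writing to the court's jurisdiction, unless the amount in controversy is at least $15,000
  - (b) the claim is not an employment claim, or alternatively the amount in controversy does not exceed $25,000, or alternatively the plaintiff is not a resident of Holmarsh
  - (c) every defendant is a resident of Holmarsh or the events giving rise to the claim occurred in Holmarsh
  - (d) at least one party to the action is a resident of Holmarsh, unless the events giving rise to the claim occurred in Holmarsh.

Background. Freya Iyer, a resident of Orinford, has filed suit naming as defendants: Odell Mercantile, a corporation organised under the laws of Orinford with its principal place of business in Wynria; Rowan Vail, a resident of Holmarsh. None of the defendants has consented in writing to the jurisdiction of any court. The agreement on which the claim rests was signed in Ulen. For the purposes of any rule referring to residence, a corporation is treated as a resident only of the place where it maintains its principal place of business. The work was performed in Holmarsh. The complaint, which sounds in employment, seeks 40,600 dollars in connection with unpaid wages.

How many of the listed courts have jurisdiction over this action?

The Rhomont Regional Court:
  (a) The claim is an employment claim, not a consumer claim. The carve-out does not apply: the operative events occurred in Holmarsh, not Rhomont. Met.
  (b) The operative events occurred in Holmarsh, so this disjunct is met. Met.
  (c) No defendant resides in Rhomont (they reside in Wynria, Holmarsh); the contract was executed in Ulen, not Rhomont — none of the alternatives is met. Fails.
  (d) The plaintiff resides in Orinford, which is not Selford, so one alternative holds. Satisfied.
  → Not every requirement is met — no jurisdiction.
The Superior Court of Rhomont:
  (a) The amount in controversy is USD 40,600, above the USD 38,000 ceiling. However, the operative events occurred in Holmarsh, so the 'unless' proviso supplies this condition. Met.
  (b) The amount in controversy is 40,600 dollars, which meets the $37,500 floor, which satisfies one of the alternatives. And the carve-out is inapplicable — the plaintiff resides in Orinford, not Rhomont. Met.
  (c) No such written consent has been filed; the contract was executed in Ulen, not Rhomont — every alternative fails. However, the amount in controversy is USD 40,600, which meets the USD 5,000 floor, so the 'unless' proviso supplies this condition. Met.
  (d) The plaintiff resides in Orinford, which is not Rhomont — that alternative is enough. The carve-out does not apply: the claim does not concern real property. Condition met.
  → Every requirement is satisfied — jurisdiction.
The Civil Court of Wynria:
  (a) Odell Mercantile resides in Wynria, which satisfies one of the alternatives. Condition met.
  (b) The contract was executed in Ulen, not Wynria; no such written consent has been filed — every alternative fails. The proviso rescues it, though: Odell Mercantile resides in Wynria. Satisfied.
  (c) Odell Mercantile resides in Wynria, so this disjunct is met. Satisfied.
  (d) The plaintiff resides in Orinford, which is not Ulen. Met.
  → Jurisdiction lies.
The Holmarsh High Bench:
  (a) The contract was executed in Ulen, not Holmarsh; no such written consent has been filed — none of the alternatives is met. The proviso rescues it, though: the amount in controversy is 40,600 dollars, which meets the $15,000 floor. Condition met.
  (b) The plaintiff resides in Orinford, which is not Holmarsh, so one alternative holds. Satisfied.
  (c) The operative events occurred in Holmarsh, so one alternative holds. Condition met.
  (d) Rowan Vail resides in Holmarsh. Met.
  → Every requirement is satisfied — jurisdiction.
Courts with jurisdiction: the Superior Court of Rhomont, the Civil Court of Wynria, the Holmarsh High Bench — 3 in total.

3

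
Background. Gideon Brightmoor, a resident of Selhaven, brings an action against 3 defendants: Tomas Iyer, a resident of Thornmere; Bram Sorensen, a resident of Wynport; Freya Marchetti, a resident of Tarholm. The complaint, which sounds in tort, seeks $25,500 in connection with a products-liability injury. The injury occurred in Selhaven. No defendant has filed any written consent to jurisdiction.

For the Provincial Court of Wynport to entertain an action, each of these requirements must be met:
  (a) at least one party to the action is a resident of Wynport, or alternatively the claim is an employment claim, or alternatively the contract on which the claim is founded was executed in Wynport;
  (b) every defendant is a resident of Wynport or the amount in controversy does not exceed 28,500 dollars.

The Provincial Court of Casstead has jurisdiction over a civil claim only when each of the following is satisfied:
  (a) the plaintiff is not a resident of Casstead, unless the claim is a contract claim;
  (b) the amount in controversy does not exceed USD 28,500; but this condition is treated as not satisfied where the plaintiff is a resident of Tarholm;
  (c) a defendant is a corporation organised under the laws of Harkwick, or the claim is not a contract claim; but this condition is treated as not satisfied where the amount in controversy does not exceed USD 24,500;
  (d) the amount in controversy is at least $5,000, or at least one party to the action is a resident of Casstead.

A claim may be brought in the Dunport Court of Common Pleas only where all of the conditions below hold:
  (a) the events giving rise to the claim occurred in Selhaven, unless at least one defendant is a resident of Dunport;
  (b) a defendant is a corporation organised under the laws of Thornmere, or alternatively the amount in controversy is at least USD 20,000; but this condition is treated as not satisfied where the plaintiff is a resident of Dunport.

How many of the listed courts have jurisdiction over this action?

3

The Provincial Court of Wynport:
  (a) Bram Sorensen resides in Wynport, so this disjunct is met. Condition met.
  (b) The amount in controversy is $25,500, within the USD 28,500 ceiling, so this disjunct is met. Satisfied.
  → Jurisdiction lies.
The Provincial Court of Casstead:
  (a) The plaintiff resides in Selhaven, which is not Casstead. Met.
  (b) The amount in controversy is 25,500 dollars, within the $28,500 ceiling. And the carve-out is inapplicable — the plaintiff resides in Selhaven, not Tarholm. Condition met.
  (c) The claim is a tort claim, not a contract claim, so this disjunct is met. And the carve-out is inapplicable — the amount in controversy is USD 25,500, above the 24,500 dollars ceiling. Satisfied.
  (d) The amount in controversy is 25,500 dollars, which meets the $5,000 floor, which satisfies one of the alternatives. Condition met.
  → All conditions met; jurisdiction exists.
The Dunport Court of Common Pleas:
  (a) The operative events occurred in Selhaven. Satisfied.
  (b) The amount in controversy is USD 25,500, which meets the 20,000 dollars floor — that alternative is enough. The exception is not triggered, since the plaintiff resides in Selhaven, not Dunport. Satisfied.
  → The court has jurisdiction.
Courts with jurisdiction: the Provincial Court of Wynport, the Provincial Court of Casstead, the Dunport Court of Common Pleas — 3 in total.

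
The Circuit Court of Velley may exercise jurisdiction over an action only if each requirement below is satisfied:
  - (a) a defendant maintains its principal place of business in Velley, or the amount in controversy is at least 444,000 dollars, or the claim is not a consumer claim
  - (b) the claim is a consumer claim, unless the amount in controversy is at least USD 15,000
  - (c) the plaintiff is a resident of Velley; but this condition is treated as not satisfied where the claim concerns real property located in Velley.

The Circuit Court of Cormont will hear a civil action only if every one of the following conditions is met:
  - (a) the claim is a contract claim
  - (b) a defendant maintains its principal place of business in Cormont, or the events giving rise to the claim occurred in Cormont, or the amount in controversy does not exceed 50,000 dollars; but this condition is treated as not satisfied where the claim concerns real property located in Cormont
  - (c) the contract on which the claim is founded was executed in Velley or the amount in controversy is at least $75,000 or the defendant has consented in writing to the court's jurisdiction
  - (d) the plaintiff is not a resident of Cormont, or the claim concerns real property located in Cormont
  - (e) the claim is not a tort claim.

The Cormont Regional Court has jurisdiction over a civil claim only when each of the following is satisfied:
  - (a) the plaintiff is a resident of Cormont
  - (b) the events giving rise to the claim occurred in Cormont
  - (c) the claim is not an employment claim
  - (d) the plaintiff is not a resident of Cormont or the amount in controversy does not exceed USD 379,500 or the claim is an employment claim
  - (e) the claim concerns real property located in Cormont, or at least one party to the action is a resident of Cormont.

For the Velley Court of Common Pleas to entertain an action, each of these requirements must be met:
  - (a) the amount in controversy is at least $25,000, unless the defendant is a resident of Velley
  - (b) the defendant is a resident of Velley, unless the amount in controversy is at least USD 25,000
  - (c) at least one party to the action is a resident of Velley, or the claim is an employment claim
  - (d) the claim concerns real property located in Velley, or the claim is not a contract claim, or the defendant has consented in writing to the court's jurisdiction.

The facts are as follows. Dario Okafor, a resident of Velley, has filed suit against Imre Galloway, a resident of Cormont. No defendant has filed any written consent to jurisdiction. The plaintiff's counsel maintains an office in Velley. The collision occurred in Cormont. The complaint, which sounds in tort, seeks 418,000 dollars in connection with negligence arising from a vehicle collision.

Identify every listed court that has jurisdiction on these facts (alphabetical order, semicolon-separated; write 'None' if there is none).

The Circuit Court of Velley:
  (a) The claim is a tort claim, not a consumer claim, so this disjunct is met. Satisfied.
  (b) The claim is a tort claim, not a consumer claim. The proviso rescues it, though: the amount in controversy is USD 418,000, which meets the 15,000 dollars floor. Met.
  (c) The plaintiff resides in Velley. And the carve-out is inapplicable — the claim does not concern real property. Condition met.
  → Jurisdiction lies.
The Circuit Court of Cormont:
  (a) The claim is a tort claim, not a contract claim. Not satisfied.
  (b) The operative events occurred in Cormont, so one alternative holds. The exception is not triggered, since the claim does not concern real property. Satisfied.
  (c) The amount in controversy is 418,000 dollars, which meets the $75,000 floor, so one alternative holds. Met.
  (d) The plaintiff resides in Velley, which is not Cormont, so this disjunct is met. Condition met.
  (e) The claim is a tort claim. Fails.
  → The court lacks jurisdiction.
The Cormont Regional Court:
  (a) The plaintiff resides in Velley, not Cormont. Not met.
  (b) The operative events occurred in Cormont. Satisfied.
  (c) The claim is a tort claim, not an employment claim. Met.
  (d) The plaintiff resides in Velley, which is not Cormont, which satisfies one of the alternatives. Met.
  (e) Imre Galloway resides in Cormont, so one alternative holds. Condition met.
  → Not every requirement is met — no jurisdiction.
The Velley Court of Common Pleas:
  (a) The amount in controversy is USD 418,000, which meets the $25,000 floor. Condition met.
  (b) The defendant resides in Cormont, not Velley. The proviso rescues it, though: the amount in controversy is USD 418,000, which meets the USD 25,000 floor. Satisfied.
  (c) Dario Okafor resides in Velley, so one alternative holds. Condition met.
  (d) The claim is a tort claim, not a contract claim, which satisfies one of the alternatives. Condition met.
  → The court has jurisdiction.

the Circuit Court of Velley; the Velley Court of Common Pleas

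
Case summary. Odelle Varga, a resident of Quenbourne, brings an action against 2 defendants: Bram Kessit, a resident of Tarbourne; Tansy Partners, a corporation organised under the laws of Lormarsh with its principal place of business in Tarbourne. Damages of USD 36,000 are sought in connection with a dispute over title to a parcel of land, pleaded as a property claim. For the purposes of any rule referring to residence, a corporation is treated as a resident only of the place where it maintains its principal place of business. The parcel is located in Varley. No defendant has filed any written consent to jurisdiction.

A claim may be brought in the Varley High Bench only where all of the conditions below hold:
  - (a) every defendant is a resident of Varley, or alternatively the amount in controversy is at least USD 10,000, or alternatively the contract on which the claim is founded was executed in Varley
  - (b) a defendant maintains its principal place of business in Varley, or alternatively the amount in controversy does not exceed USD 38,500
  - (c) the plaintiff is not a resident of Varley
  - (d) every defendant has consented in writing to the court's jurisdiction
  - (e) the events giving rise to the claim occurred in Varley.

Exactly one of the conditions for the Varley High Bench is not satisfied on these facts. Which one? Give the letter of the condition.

The Varley High Bench:
  (a) The amount in controversy is USD 36,000, which meets the 10,000 dollars floor — that alternative is enough. Met.
  (b) The amount in controversy is 36,000 dollars, within the $38,500 ceiling, so this disjunct is met. Met.
  (c) The plaintiff resides in Quenbourne, which is not Varley. Condition met.
  (d) No such written consent has been filed. Not met.
  (e) The operative events occurred in Varley. Condition met.
Only condition (d) fails.

(d)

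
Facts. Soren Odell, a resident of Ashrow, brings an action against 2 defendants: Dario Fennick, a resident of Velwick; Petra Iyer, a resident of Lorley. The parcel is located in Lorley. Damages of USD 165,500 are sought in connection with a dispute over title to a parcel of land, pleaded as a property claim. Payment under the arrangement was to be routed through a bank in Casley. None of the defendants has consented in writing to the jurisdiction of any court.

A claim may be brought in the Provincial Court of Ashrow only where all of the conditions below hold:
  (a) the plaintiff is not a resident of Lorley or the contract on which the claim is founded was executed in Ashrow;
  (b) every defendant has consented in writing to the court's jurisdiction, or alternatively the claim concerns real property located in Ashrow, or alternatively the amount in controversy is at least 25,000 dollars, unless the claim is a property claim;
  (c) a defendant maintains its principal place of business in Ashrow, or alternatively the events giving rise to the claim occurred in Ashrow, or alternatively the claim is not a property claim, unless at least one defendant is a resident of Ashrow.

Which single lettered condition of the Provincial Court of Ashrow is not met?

The Provincial Court of Ashrow:
  (a) The plaintiff resides in Ashrow, which is not Lorley, which satisfies one of the alternatives. Met.
  (b) The amount in controversy is $165,500, which meets the 25,000 dollars floor, so one alternative holds. Satisfied.
  (c) No defendant is a corporation; the operative events occurred in Lorley, not Ashrow; the claim is a property claim — none of the alternatives is met. And no defendant resides in Ashrow (they reside in Velwick, Lorley), so the proviso does not save it. Fails.
Only condition (c) fails.

(c)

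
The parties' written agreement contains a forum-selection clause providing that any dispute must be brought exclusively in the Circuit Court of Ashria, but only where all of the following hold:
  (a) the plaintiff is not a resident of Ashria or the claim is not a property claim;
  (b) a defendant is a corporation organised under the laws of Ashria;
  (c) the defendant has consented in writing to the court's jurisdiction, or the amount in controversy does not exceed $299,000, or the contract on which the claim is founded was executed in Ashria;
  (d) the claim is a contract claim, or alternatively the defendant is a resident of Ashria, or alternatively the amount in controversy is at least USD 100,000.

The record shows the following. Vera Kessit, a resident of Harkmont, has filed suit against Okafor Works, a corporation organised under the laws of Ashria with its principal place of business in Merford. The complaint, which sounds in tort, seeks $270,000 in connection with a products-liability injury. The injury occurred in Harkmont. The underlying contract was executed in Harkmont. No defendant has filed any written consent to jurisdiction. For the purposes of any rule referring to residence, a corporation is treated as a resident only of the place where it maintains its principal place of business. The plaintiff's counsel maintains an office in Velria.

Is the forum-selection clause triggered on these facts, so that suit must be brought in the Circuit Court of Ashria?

The Circuit Court of Ashria:
  (a) The plaintiff resides in Harkmont, which is not Ashria, which satisfies one of the alternatives. Satisfied.
  (b) Okafor Works is organised under the laws of Ashria. Met.
  (c) The amount in controversy is 270,000 dollars, within the 299,000 dollars ceiling, which satisfies one of the alternatives. Met.
  (d) The amount in controversy is $270,000, which meets the 100,000 dollars floor, so one alternative holds. Satisfied.
  → The clause applies.

Yes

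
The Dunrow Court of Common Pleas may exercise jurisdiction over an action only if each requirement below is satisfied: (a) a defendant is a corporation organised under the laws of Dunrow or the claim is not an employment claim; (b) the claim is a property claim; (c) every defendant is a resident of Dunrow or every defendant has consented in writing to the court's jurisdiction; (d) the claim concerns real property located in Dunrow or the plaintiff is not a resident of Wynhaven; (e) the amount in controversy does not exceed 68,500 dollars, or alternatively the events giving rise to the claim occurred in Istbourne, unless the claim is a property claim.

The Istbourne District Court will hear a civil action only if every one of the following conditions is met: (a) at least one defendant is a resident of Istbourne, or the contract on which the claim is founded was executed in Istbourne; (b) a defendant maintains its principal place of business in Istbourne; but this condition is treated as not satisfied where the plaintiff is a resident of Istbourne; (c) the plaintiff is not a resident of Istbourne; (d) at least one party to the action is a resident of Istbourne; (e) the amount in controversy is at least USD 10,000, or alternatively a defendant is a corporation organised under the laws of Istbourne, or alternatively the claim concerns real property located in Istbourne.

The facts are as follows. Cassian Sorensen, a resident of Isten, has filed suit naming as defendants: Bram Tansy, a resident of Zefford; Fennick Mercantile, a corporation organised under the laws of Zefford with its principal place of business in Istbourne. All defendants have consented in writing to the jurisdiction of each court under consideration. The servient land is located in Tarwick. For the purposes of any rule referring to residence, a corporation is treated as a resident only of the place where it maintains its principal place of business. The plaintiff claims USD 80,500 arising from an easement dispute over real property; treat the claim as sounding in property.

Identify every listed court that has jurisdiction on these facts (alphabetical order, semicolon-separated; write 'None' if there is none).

The Dunrow Court of Common Pleas:
  (a) The claim is a property claim, not an employment claim, so this disjunct is met. Met.
  (b) The claim is a property claim. Condition met.
  (c) Every defendant has filed written consent — that alternative is enough. Met.
  (d) The plaintiff resides in Isten, which is not Wynhaven — that alternative is enough. Satisfied.
  (e) The amount in controversy is 80,500 dollars, above the 68,500 dollars ceiling; the operative events occurred in Tarwick, not Istbourne — none of the alternatives is met. The proviso rescues it, though: the claim is a property claim. Satisfied.
  → Jurisdiction lies.
The Istbourne District Court:
  (a) Fennick Mercantile resides in Istbourne — that alternative is enough. Condition met.
  (b) Fennick Mercantile has its principal place of business in Istbourne. The exception is not triggered, since the plaintiff resides in Isten, not Istbourne. Condition met.
  (c) The plaintiff resides in Isten, which is not Istbourne. Condition met.
  (d) Fennick Mercantile resides in Istbourne. Condition met.
  (e) The amount in controversy is USD 80,500, which meets the USD 10,000 floor — that alternative is enough. Condition met.
  → All conditions met; jurisdiction exists.

the Dunrow Court of Common Pleas; the Istbourne District Court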